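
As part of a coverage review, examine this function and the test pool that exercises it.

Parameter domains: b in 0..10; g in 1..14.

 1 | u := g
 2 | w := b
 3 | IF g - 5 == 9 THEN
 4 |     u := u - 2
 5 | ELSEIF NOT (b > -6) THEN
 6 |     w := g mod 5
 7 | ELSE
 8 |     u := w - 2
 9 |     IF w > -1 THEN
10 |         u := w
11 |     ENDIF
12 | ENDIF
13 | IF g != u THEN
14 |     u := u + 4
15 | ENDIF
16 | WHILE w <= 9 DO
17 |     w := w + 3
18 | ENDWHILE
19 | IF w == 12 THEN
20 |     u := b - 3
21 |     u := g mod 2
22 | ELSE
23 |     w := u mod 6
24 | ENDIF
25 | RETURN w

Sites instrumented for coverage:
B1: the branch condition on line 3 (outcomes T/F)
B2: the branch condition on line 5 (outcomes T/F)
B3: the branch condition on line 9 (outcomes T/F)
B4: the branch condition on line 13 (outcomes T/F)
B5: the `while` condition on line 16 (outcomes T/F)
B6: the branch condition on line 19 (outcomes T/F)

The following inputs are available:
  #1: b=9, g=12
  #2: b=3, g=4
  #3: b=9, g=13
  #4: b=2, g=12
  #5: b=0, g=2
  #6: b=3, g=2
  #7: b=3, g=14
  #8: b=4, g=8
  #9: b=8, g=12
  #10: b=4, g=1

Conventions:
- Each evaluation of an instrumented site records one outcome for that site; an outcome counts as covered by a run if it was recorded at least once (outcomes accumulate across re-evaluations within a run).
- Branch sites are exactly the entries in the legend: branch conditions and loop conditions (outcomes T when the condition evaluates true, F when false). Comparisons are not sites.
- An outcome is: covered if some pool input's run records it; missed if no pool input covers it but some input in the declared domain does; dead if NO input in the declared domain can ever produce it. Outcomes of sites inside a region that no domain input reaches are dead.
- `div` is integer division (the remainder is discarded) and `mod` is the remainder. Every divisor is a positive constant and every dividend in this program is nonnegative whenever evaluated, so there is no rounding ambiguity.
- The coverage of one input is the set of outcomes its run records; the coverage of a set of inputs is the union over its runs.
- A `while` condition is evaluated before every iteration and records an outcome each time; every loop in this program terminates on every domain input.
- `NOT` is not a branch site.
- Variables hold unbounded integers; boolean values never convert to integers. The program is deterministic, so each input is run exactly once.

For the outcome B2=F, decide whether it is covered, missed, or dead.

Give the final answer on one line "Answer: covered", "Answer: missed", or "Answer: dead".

B2=F is recorded by pool input(s) 1, 2, 3, 4, 5, 6, 8, 9, 10 -> covered

Answer: covered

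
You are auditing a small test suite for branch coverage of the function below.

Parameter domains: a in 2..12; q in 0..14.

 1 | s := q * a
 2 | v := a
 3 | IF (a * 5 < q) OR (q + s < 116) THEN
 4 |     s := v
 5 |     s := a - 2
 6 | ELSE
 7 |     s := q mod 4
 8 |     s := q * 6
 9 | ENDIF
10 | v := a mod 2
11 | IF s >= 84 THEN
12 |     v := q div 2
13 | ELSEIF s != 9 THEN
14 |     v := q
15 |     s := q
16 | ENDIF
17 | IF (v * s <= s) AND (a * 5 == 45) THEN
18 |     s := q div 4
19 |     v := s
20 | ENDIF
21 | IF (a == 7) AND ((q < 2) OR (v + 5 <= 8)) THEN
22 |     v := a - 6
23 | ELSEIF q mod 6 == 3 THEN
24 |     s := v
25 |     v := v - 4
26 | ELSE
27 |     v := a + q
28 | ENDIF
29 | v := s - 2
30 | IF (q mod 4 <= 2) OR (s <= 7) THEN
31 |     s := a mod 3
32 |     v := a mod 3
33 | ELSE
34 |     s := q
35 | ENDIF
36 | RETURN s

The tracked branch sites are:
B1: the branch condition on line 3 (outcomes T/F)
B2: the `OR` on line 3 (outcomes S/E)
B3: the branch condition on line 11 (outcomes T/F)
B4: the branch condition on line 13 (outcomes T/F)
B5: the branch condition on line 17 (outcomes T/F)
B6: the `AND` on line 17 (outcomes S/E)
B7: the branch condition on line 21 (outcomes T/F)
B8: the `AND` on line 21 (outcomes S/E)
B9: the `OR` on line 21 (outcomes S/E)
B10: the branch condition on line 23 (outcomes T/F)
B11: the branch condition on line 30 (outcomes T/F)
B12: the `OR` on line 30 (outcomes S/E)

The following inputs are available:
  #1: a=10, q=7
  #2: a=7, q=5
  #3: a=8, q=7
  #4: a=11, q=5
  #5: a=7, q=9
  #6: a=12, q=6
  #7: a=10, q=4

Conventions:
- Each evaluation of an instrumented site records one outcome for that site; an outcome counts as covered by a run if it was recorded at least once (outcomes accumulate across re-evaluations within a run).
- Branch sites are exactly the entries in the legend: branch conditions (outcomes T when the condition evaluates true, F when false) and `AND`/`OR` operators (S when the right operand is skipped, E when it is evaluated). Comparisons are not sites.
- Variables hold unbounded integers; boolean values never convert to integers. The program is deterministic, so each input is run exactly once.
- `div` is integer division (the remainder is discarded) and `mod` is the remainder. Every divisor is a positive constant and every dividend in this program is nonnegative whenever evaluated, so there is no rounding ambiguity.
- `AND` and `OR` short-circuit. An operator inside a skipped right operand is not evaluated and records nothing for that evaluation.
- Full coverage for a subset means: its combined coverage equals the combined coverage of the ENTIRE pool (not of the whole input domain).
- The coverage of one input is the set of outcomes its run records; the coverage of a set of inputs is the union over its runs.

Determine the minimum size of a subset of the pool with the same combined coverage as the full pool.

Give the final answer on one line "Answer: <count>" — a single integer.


#1 (a=10, q=7) -> B2->E, B1->T, B3->F, B4->T, B6->S, B5->F, B8->S, B7->F, B10->F, B12->E, B11->T; covered: B1=T, B2=E, B3=F, B4=T, B5=F, B6=S, B7=F, B8=S, B10=F, B11=T, B12=E
#2 (a=7, q=5) -> B2->E, B1->T, B3->F, B4->T, B6->S, B5->F, B8->E, B9->E, B7->F, B10->F, B12->S, B11->T; covered: B1=T, B2=E, B3=F, B4=T, B5=F, B6=S, B7=F, B8=E, B9=E, B10=F, B11=T, B12=S
#3 (a=8, q=7) -> B2->E, B1->T, B3->F, B4->T, B6->S, B5->F, B8->S, B7->F, B10->F, B12->E, B11->T; covered: B1=T, B2=E, B3=F, B4=T, B5=F, B6=S, B7=F, B8=S, B10=F, B11=T, B12=E
#4 (a=11, q=5) -> B2->E, B1->T, B3->F, B4->F, B6->E, B5->F, B8->S, B7->F, B10->F, B12->S, B11->T; covered: B1=T, B2=E, B3=F, B4=F, B5=F, B6=E, B7=F, B8=S, B10=F, B11=T, B12=S
#5 (a=7, q=9) -> B2->E, B1->T, B3->F, B4->T, B6->S, B5->F, B8->E, B9->E, B7->F, B10->T, B12->S, B11->T; covered: B1=T, B2=E, B3=F, B4=T, B5=F, B6=S, B7=F, B8=E, B9=E, B10=T, B11=T, B12=S
#6 (a=12, q=6) -> B2->E, B1->T, B3->F, B4->T, B6->S, B5->F, B8->S, B7->F, B10->F, B12->S, B11->T; covered: B1=T, B2=E, B3=F, B4=T, B5=F, B6=S, B7=F, B8=S, B10=F, B11=T, B12=S
#7 (a=10, q=4) -> B2->E, B1->T, B3->F, B4->T, B6->S, B5->F, B8->S, B7->F, B10->F, B12->S, B11->T; covered: B1=T, B2=E, B3=F, B4=T, B5=F, B6=S, B7=F, B8=S, B10=F, B11=T, B12=S
the full pool covers 17 outcomes: B1=T, B2=E, B3=F, B4=T, B4=F, B5=F, B6=S, B6=E, B7=F, B8=S, B8=E, B9=E, B10=T, B10=F, B11=T, B12=S, B12=E
checked all size-1 subsets: none covers 17 outcomes (max 12/17)
checked all size-2 subsets: none covers 17 outcomes (max 16/17)
at size 3, {1, 4, 5} reaches all 17 outcomes; every lexicographically earlier size-3 subset fails
Answer: 3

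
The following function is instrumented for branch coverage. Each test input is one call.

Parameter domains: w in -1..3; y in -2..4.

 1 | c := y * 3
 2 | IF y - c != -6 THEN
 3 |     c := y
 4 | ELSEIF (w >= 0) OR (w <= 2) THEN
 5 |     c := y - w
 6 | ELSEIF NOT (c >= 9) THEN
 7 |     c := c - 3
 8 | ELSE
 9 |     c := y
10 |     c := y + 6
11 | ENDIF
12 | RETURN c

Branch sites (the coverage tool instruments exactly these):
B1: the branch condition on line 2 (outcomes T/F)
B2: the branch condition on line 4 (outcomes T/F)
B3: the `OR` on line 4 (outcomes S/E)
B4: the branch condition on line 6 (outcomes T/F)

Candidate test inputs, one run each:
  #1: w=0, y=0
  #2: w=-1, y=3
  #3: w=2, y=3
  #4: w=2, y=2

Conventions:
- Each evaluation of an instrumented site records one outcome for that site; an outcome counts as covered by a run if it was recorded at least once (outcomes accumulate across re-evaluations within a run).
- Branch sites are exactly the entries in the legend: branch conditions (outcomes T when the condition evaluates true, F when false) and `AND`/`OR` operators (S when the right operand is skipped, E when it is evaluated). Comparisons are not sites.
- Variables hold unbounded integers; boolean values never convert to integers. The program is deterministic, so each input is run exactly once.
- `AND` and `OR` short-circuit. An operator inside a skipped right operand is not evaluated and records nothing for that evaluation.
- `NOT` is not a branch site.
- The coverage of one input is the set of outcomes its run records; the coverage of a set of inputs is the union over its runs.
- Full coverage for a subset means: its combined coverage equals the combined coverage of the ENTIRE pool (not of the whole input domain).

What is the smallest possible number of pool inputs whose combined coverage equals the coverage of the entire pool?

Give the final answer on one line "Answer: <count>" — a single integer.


#1 (w=0, y=0) -> B1->T; covered: B1=T
#2 (w=-1, y=3) -> B1->F, B3->E, B2->T; covered: B1=F, B2=T, B3=E
#3 (w=2, y=3) -> B1->F, B3->S, B2->T; covered: B1=F, B2=T, B3=S
#4 (w=2, y=2) -> B1->T; covered: B1=T
the full pool covers 5 outcomes: B1=T, B1=F, B2=T, B3=S, B3=E
no size-1 subset reaches all 5 outcomes (best union: 3/5)
no size-2 subset reaches all 5 outcomes (best union: 4/5)
at size 3, {1, 2, 3} reaches all 5 outcomes; every lexicographically earlier size-3 subset fails
Answer: 3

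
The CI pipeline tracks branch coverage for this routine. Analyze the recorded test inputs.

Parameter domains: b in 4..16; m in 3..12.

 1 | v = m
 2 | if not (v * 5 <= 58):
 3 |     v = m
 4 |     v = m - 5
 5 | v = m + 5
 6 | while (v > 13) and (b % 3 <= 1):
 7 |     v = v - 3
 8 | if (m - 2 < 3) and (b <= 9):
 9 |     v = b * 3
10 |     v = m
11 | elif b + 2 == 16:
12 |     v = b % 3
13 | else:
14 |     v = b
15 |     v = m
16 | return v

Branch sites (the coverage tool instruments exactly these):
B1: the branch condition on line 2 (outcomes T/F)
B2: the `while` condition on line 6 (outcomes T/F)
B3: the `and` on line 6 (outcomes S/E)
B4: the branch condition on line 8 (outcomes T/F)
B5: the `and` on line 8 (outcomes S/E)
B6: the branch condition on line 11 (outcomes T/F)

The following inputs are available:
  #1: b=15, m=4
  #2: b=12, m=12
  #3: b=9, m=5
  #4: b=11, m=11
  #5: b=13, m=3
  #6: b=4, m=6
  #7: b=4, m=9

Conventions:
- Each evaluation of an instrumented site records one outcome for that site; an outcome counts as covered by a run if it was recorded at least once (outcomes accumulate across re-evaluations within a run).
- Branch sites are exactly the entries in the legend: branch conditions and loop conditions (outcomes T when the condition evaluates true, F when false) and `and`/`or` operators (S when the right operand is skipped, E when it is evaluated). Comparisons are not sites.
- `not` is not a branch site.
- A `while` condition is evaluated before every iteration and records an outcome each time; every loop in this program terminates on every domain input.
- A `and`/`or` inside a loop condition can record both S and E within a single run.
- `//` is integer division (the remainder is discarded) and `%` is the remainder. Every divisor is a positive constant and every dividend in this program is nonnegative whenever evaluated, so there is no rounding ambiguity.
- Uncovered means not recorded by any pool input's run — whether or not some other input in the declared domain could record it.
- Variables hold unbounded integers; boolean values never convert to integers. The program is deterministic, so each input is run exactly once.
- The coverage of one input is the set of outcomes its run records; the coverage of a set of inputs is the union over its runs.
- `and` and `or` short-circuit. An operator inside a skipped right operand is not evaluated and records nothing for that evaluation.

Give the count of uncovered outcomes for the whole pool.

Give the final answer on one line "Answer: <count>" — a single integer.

input #1, b=15, m=4: events B1->F, B3->S, B2->F, B5->E, B4->F, B6->F; outcomes B1=F, B2=F, B3=S, B4=F, B5=E, B6=F
input #2, b=12, m=12: events B1->T, B3->E, B2->T, B3->E, B2->T, B3->S, B2->F, B5->S, B4->F, B6->F; outcomes B1=T, B2=T, B2=F, B3=S, B3=E, B4=F, B5=S, B6=F
input #3, b=9, m=5: events B1->F, B3->S, B2->F, B5->S, B4->F, B6->F; outcomes B1=F, B2=F, B3=S, B4=F, B5=S, B6=F
input #4, b=11, m=11: events B1->F, B3->E, B2->F, B5->S, B4->F, B6->F; outcomes B1=F, B2=F, B3=E, B4=F, B5=S, B6=F
input #5, b=13, m=3: events B1->F, B3->S, B2->F, B5->E, B4->F, B6->F; outcomes B1=F, B2=F, B3=S, B4=F, B5=E, B6=F
input #6, b=4, m=6: events B1->F, B3->S, B2->F, B5->S, B4->F, B6->F; outcomes B1=F, B2=F, B3=S, B4=F, B5=S, B6=F
input #7, b=4, m=9: events B1->F, B3->E, B2->T, B3->S, B2->F, B5->S, B4->F, B6->F; outcomes B1=F, B2=T, B2=F, B3=S, B3=E, B4=F, B5=S, B6=F
union over the pool: B1=T, B1=F, B2=T, B2=F, B3=S, B3=E, B4=F, B5=S, B5=E, B6=F
uncovered (2 of 12): B4=T, B6=T

Answer: 2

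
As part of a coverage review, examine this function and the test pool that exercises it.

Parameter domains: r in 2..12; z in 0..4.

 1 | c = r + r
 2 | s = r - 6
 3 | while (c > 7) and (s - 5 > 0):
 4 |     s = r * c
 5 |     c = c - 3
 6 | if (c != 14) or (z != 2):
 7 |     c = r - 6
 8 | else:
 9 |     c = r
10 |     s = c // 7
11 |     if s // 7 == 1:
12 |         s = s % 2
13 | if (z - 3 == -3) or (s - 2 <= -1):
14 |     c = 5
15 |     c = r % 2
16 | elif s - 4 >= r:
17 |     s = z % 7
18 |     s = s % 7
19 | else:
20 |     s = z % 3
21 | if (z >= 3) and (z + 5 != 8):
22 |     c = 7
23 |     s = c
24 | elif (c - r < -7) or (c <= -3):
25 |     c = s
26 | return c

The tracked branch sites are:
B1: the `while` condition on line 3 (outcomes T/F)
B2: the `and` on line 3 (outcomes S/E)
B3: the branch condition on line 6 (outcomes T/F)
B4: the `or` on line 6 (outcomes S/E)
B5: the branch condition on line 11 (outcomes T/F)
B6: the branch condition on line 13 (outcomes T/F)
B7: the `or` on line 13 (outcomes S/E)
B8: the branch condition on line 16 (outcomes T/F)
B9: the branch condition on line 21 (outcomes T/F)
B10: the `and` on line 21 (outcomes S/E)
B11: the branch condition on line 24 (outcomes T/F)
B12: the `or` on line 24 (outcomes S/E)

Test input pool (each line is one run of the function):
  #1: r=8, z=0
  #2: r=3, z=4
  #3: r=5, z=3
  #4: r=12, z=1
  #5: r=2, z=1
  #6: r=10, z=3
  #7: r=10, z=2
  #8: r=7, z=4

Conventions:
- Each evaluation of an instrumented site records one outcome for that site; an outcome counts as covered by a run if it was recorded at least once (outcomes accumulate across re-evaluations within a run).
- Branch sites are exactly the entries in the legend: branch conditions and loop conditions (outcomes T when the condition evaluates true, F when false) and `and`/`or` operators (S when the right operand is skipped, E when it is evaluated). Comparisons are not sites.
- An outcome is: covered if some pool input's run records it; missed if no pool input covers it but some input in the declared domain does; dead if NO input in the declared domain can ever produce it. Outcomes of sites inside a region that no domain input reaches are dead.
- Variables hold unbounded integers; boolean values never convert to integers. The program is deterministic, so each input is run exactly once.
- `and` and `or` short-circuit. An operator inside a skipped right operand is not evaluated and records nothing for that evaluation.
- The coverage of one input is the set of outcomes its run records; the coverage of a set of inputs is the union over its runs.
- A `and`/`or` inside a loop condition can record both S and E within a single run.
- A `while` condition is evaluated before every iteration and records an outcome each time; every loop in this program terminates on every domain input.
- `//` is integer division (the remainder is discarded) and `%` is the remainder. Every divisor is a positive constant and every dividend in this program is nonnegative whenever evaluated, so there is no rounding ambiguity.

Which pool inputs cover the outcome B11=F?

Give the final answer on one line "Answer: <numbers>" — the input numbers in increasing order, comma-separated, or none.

input #1 (r=8, z=0): never hits B11=F
input #2 (r=3, z=4): never hits B11=F
input #3 (r=5, z=3): hits B11=F
input #4 (r=12, z=1): hits B11=F
input #5 (r=2, z=1): hits B11=F
input #6 (r=10, z=3): hits B11=F
input #7 (r=10, z=2): hits B11=F
input #8 (r=7, z=4): never hits B11=F

Answer: 3, 4, 5, 6, 7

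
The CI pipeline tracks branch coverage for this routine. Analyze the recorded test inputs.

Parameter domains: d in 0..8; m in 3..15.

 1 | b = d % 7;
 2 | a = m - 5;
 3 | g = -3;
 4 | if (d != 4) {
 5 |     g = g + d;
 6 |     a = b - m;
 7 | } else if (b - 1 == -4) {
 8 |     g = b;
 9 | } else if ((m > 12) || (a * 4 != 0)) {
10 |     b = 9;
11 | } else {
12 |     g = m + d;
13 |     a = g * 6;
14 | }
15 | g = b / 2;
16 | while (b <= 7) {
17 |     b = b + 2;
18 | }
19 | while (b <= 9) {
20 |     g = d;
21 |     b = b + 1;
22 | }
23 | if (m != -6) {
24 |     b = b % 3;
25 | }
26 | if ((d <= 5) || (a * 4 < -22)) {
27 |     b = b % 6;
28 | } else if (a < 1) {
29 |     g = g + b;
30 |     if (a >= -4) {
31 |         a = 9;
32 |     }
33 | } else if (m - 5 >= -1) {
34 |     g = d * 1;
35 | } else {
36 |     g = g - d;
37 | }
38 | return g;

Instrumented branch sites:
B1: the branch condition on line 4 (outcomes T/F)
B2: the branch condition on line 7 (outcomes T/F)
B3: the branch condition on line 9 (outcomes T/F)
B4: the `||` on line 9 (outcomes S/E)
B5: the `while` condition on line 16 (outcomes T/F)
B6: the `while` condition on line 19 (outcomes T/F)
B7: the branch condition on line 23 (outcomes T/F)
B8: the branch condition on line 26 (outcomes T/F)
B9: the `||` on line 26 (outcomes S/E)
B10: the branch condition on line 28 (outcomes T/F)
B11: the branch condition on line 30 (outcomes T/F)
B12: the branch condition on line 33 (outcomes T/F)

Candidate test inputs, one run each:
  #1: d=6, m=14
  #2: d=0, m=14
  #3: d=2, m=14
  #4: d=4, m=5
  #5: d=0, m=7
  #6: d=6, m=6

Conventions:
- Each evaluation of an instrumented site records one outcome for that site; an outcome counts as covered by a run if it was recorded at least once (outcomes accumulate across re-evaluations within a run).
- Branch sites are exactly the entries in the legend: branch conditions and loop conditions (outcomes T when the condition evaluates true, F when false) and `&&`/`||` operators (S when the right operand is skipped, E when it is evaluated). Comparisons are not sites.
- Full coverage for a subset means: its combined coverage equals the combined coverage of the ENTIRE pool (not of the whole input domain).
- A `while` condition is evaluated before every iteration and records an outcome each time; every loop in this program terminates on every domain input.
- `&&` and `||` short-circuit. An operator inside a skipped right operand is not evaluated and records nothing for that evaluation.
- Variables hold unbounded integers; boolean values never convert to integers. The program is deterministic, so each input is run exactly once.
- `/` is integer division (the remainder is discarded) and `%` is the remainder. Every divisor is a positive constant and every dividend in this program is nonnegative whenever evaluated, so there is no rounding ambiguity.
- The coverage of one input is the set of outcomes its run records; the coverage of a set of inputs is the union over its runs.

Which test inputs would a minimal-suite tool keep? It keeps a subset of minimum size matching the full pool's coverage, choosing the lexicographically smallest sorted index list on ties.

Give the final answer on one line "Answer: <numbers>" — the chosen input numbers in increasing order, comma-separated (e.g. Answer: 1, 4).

input #1 (d=6, m=14): events B1->T, B5->T, B5->F, B6->T, B6->T, B6->F, B7->T, B9->E, B8->T; covers B1=T, B5=T, B5=F, B6=T, B6=F, B7=T, B8=T, B9=E
input #2 (d=0, m=14): events B1->T, B5->T, B5->T, B5->T, B5->T, B5->F, B6->T, B6->T, B6->F, B7->T, B9->S, B8->T; covers B1=T, B5=T, B5=F, B6=T, B6=F, B7=T, B8=T, B9=S
input #3 (d=2, m=14): events B1->T, B5->T, B5->T, B5->T, B5->F, B6->T, B6->T, B6->F, B7->T, B9->S, B8->T; covers B1=T, B5=T, B5=F, B6=T, B6=F, B7=T, B8=T, B9=S
input #4 (d=4, m=5): events B1->F, B2->F, B4->E, B3->F, B5->T, B5->T, B5->F, B6->T, B6->T, B6->F, B7->T, B9->S, B8->T; covers B1=F, B2=F, B3=F, B4=E, B5=T, B5=F, B6=T, B6=F, B7=T, B8=T, B9=S
input #5 (d=0, m=7): events B1->T, B5->T, B5->T, B5->T, B5->T, B5->F, B6->T, B6->T, B6->F, B7->T, B9->S, B8->T; covers B1=T, B5=T, B5=F, B6=T, B6=F, B7=T, B8=T, B9=S
input #6 (d=6, m=6): events B1->T, B5->T, B5->F, B6->T, B6->T, B6->F, B7->T, B9->E, B8->F, B10->T, B11->T; covers B1=T, B5=T, B5=F, B6=T, B6=F, B7=T, B8=F, B9=E, B10=T, B11=T
union over all inputs: B1=T, B1=F, B2=F, B3=F, B4=E, B5=T, B5=F, B6=T, B6=F, B7=T, B8=T, B8=F, B9=S, B9=E, B10=T, B11=T (16 outcomes)
no size-1 subset reaches all 16 outcomes (best union: 11/16)
at size 2, {4, 6} reaches all 16 outcomes; every lexicographically earlier size-2 subset fails

Answer: 4, 6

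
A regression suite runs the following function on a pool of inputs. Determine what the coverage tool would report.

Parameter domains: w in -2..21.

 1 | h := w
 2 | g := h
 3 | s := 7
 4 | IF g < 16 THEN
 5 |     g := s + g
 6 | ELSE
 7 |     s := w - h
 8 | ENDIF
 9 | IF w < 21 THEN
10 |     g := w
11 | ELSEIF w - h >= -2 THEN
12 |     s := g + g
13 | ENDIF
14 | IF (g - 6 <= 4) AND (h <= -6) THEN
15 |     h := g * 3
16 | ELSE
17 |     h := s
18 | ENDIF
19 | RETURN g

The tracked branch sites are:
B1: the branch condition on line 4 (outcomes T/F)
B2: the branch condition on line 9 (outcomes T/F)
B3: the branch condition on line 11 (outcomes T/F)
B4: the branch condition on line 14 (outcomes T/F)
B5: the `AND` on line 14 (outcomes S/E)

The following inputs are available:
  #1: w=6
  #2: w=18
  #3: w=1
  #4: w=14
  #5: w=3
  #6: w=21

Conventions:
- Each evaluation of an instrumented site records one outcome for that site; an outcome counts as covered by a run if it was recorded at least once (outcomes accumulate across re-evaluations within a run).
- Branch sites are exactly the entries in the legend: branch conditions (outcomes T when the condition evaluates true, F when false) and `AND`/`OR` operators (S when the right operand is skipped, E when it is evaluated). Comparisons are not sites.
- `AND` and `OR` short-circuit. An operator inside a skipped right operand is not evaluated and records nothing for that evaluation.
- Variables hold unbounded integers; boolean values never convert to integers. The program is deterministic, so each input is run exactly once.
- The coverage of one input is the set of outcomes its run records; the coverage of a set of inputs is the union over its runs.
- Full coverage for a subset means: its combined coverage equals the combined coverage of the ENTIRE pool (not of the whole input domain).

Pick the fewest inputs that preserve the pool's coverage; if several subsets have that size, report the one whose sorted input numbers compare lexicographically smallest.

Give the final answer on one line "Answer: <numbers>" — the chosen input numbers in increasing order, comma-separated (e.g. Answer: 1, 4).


#1 (w=6) -> B1->T, B2->T, B5->E, B4->F; covered: B1=T, B2=T, B4=F, B5=E
#2 (w=18) -> B1->F, B2->T, B5->S, B4->F; covered: B1=F, B2=T, B4=F, B5=S
#3 (w=1) -> B1->T, B2->T, B5->E, B4->F; covered: B1=T, B2=T, B4=F, B5=E
#4 (w=14) -> B1->T, B2->T, B5->S, B4->F; covered: B1=T, B2=T, B4=F, B5=S
#5 (w=3) -> B1->T, B2->T, B5->E, B4->F; covered: B1=T, B2=T, B4=F, B5=E
#6 (w=21) -> B1->F, B2->F, B3->T, B5->S, B4->F; covered: B1=F, B2=F, B3=T, B4=F, B5=S
union over all inputs: B1=T, B1=F, B2=T, B2=F, B3=T, B4=F, B5=S, B5=E (8 outcomes)
no size-1 subset reaches all 8 outcomes (best union: 5/8)
inputs {1, 6} (size 2) cover everything; no size-2 subset with a lexicographically smaller index list covers all 8
Answer: 1, 6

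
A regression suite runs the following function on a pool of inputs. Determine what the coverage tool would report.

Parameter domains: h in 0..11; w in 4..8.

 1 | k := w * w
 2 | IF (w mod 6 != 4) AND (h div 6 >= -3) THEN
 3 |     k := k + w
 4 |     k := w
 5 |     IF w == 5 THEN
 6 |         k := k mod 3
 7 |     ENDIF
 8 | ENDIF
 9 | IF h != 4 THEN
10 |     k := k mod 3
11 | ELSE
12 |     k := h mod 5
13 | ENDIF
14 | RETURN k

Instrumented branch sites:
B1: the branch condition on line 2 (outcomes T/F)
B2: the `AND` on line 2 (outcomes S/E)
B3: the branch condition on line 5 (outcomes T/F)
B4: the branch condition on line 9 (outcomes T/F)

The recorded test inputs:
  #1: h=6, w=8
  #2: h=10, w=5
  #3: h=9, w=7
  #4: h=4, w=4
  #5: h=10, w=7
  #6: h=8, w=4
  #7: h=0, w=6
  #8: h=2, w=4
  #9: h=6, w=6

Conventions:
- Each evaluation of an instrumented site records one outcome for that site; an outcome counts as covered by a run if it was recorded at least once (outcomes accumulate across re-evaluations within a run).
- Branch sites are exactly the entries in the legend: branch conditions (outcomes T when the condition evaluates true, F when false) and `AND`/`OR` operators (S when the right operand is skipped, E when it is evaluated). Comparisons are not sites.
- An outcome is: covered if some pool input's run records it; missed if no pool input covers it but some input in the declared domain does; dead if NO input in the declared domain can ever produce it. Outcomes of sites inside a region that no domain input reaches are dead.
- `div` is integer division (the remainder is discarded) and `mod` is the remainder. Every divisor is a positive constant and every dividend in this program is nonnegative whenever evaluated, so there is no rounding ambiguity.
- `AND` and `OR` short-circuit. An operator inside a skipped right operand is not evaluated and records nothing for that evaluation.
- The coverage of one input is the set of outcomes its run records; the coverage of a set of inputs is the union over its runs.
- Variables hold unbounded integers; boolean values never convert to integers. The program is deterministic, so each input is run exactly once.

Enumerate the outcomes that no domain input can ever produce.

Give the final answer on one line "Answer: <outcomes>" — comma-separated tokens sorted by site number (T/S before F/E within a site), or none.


checking every outcome against all 60 domain inputs:
  reachable outcomes have witnesses, e.g. B1=T (e.g. h=0, w=5), B1=F (e.g. h=0, w=4), B2=S (e.g. h=0, w=4), B2=E (e.g. h=0, w=5)
Answer: none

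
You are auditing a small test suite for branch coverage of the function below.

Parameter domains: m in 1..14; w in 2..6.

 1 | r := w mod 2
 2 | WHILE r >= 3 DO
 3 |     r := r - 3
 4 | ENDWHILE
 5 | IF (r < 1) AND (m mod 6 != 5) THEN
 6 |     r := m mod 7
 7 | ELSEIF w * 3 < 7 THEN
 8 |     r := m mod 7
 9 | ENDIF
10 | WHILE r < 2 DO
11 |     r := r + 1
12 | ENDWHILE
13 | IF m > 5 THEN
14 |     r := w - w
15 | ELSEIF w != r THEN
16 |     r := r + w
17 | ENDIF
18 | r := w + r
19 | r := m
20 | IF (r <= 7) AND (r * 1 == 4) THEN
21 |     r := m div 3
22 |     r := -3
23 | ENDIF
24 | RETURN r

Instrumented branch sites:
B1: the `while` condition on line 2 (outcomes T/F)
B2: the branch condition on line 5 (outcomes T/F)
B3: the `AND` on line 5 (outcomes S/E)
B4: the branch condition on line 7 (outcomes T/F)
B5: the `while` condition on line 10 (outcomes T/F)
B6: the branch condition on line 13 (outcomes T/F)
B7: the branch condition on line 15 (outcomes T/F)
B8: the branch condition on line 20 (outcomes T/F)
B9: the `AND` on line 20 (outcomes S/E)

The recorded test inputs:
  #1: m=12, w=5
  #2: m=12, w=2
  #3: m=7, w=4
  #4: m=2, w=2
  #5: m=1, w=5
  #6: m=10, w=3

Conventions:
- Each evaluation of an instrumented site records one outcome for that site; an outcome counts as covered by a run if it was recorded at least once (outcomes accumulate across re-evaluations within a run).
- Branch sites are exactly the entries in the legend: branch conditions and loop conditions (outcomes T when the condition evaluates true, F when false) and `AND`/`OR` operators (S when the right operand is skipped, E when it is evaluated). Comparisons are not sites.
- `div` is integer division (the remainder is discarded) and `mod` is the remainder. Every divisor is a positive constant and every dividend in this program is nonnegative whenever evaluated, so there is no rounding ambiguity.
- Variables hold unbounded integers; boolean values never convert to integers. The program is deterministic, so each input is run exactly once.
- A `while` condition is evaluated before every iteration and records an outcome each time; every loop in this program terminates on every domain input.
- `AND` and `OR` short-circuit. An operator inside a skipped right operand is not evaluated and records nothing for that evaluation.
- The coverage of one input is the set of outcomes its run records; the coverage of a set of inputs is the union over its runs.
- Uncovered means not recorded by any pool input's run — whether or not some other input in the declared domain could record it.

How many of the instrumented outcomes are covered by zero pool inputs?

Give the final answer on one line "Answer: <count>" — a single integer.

test 1 (m=12, w=5) hits B1=F, B2=F, B3=S, B4=F, B5=T, B5=F, B6=T, B8=F, B9=S
test 2 (m=12, w=2) hits B1=F, B2=T, B3=E, B5=F, B6=T, B8=F, B9=S
test 3 (m=7, w=4) hits B1=F, B2=T, B3=E, B5=T, B5=F, B6=T, B8=F, B9=E
test 4 (m=2, w=2) hits B1=F, B2=T, B3=E, B5=F, B6=F, B7=F, B8=F, B9=E
test 5 (m=1, w=5) hits B1=F, B2=F, B3=S, B4=F, B5=T, B5=F, B6=F, B7=T, B8=F, B9=E
test 6 (m=10, w=3) hits B1=F, B2=F, B3=S, B4=F, B5=T, B5=F, B6=T, B8=F, B9=S
union over the pool: B1=F, B2=T, B2=F, B3=S, B3=E, B4=F, B5=T, B5=F, B6=T, B6=F, B7=T, B7=F, B8=F, B9=S, B9=E
uncovered (3 of 18): B1=T, B4=T, B8=T

Answer: 3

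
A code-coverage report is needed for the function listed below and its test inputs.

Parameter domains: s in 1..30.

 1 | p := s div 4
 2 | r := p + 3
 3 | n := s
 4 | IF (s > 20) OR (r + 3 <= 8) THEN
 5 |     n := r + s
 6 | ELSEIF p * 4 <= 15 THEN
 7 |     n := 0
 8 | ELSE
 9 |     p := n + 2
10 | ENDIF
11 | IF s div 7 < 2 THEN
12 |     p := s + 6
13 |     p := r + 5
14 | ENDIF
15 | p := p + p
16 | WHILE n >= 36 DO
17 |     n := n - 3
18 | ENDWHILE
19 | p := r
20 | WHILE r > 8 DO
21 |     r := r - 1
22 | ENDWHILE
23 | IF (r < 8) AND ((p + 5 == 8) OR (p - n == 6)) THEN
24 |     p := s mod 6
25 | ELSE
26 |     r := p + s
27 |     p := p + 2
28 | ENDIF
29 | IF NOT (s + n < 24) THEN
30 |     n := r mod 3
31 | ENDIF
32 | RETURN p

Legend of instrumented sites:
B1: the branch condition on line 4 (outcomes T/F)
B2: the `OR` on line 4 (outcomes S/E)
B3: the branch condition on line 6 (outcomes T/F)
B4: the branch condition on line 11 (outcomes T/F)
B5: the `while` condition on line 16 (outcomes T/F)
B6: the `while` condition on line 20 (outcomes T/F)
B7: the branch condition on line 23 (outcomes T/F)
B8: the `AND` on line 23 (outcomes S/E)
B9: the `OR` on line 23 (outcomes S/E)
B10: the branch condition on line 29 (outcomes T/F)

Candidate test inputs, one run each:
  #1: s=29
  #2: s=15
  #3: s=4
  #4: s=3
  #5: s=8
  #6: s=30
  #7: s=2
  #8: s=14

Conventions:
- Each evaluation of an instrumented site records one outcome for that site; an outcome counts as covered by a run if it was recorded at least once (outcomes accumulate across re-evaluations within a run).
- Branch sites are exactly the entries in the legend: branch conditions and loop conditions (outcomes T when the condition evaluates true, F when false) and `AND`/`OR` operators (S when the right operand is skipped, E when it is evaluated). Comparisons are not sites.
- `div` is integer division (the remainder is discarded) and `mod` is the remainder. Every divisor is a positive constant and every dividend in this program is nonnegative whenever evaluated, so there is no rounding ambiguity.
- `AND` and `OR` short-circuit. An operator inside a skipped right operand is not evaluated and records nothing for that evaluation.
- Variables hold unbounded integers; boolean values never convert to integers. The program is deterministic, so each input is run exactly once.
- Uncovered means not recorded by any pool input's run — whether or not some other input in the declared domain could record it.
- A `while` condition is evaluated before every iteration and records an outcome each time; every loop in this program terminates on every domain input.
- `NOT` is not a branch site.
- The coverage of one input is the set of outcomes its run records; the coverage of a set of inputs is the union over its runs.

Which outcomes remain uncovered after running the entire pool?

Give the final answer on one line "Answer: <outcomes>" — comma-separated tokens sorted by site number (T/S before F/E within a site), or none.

input #1, s=29: events B2->S, B1->T, B4->F, B5->T, B5->T, B5->F, B6->T, B6->T, B6->F, B8->S, B7->F, B10->T; outcomes B1=T, B2=S, B4=F, B5=T, B5=F, B6=T, B6=F, B7=F, B8=S, B10=T
input #2, s=15: events B2->E, B1->F, B3->T, B4->F, B5->F, B6->F, B8->E, B9->E, B7->T, B10->F; outcomes B1=F, B2=E, B3=T, B4=F, B5=F, B6=F, B7=T, B8=E, B9=E, B10=F
input #3, s=4: events B2->E, B1->T, B4->T, B5->F, B6->F, B8->E, B9->E, B7->F, B10->F; outcomes B1=T, B2=E, B4=T, B5=F, B6=F, B7=F, B8=E, B9=E, B10=F
input #4, s=3: events B2->E, B1->T, B4->T, B5->F, B6->F, B8->E, B9->S, B7->T, B10->F; outcomes B1=T, B2=E, B4=T, B5=F, B6=F, B7=T, B8=E, B9=S, B10=F
input #5, s=8: events B2->E, B1->T, B4->T, B5->F, B6->F, B8->E, B9->E, B7->F, B10->F; outcomes B1=T, B2=E, B4=T, B5=F, B6=F, B7=F, B8=E, B9=E, B10=F
input #6, s=30: events B2->S, B1->T, B4->F, B5->T, B5->T, B5->F, B6->T, B6->T, B6->F, B8->S, B7->F, B10->T; outcomes B1=T, B2=S, B4=F, B5=T, B5=F, B6=T, B6=F, B7=F, B8=S, B10=T
input #7, s=2: events B2->E, B1->T, B4->T, B5->F, B6->F, B8->E, B9->S, B7->T, B10->F; outcomes B1=T, B2=E, B4=T, B5=F, B6=F, B7=T, B8=E, B9=S, B10=F
input #8, s=14: events B2->E, B1->F, B3->T, B4->F, B5->F, B6->F, B8->E, B9->E, B7->T, B10->F; outcomes B1=F, B2=E, B3=T, B4=F, B5=F, B6=F, B7=T, B8=E, B9=E, B10=F
union over the pool: B1=T, B1=F, B2=S, B2=E, B3=T, B4=T, B4=F, B5=T, B5=F, B6=T, B6=F, B7=T, B7=F, B8=S, B8=E, B9=S, B9=E, B10=T, B10=F
uncovered (1 of 20): B3=F

Answer: B3=F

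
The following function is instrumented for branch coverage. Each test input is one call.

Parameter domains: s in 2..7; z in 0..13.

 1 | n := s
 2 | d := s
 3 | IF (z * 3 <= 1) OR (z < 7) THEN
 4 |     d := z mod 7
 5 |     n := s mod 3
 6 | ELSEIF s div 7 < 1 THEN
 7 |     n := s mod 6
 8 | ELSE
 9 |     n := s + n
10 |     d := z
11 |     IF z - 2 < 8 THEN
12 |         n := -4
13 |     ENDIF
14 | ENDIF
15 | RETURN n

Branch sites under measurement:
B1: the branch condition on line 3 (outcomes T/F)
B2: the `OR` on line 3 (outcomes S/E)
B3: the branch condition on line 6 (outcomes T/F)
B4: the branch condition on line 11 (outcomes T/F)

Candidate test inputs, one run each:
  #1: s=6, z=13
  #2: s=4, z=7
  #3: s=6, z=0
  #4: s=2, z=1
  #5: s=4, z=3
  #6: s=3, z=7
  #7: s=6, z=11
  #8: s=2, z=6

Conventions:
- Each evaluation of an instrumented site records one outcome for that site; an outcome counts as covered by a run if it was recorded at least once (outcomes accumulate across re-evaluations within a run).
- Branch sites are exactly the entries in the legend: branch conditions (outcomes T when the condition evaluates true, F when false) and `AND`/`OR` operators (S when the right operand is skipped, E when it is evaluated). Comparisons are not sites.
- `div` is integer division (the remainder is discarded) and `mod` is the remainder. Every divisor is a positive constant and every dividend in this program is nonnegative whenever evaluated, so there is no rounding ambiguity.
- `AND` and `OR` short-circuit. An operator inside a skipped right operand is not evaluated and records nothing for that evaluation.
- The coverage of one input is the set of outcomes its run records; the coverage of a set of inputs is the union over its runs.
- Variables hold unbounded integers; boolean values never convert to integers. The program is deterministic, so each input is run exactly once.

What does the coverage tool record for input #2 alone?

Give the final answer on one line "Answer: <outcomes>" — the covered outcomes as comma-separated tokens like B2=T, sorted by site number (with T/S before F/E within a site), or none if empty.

Running input #2 (s=4, z=7), event by event:
  B2->E, B1->F, B3->T
collecting distinct outcomes: B1=F, B2=E, B3=T

Answer: B1=F, B2=E, B3=T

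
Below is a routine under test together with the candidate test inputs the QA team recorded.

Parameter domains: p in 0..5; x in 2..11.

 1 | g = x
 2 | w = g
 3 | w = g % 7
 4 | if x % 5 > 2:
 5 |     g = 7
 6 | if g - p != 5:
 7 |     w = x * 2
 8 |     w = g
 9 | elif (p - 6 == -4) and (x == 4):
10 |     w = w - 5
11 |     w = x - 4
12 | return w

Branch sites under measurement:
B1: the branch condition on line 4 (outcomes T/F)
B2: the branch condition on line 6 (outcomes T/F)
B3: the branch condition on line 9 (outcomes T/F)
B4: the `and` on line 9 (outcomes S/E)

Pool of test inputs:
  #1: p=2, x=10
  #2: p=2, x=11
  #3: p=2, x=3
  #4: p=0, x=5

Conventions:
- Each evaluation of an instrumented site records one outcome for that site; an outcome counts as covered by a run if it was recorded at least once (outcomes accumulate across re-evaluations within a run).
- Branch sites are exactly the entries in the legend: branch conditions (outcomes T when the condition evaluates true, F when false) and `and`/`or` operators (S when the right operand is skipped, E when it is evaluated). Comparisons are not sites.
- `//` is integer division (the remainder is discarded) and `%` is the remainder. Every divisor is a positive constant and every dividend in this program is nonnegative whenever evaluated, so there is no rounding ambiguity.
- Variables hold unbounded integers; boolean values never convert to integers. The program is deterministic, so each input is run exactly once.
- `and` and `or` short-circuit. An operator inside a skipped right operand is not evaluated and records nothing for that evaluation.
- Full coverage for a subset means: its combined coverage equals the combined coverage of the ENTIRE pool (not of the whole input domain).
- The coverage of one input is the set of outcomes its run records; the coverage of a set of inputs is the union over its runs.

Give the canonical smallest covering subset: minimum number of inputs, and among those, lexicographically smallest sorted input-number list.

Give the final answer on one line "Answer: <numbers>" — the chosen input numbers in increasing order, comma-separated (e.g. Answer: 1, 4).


input #1 (p=2, x=10): events B1->F, B2->T; covers B1=F, B2=T
input #2 (p=2, x=11): events B1->F, B2->T; covers B1=F, B2=T
input #3 (p=2, x=3): events B1->T, B2->F, B4->E, B3->F; covers B1=T, B2=F, B3=F, B4=E
input #4 (p=0, x=5): events B1->F, B2->F, B4->S, B3->F; covers B1=F, B2=F, B3=F, B4=S
together the pool reaches 7 outcomes: B1=T, B1=F, B2=T, B2=F, B3=F, B4=S, B4=E
checked all size-1 subsets: none covers 7 outcomes (max 4/7)
checked all size-2 subsets: none covers 7 outcomes (max 6/7)
at size 3, {1, 3, 4} reaches all 7 outcomes; every lexicographically earlier size-3 subset fails
Answer: 1, 3, 4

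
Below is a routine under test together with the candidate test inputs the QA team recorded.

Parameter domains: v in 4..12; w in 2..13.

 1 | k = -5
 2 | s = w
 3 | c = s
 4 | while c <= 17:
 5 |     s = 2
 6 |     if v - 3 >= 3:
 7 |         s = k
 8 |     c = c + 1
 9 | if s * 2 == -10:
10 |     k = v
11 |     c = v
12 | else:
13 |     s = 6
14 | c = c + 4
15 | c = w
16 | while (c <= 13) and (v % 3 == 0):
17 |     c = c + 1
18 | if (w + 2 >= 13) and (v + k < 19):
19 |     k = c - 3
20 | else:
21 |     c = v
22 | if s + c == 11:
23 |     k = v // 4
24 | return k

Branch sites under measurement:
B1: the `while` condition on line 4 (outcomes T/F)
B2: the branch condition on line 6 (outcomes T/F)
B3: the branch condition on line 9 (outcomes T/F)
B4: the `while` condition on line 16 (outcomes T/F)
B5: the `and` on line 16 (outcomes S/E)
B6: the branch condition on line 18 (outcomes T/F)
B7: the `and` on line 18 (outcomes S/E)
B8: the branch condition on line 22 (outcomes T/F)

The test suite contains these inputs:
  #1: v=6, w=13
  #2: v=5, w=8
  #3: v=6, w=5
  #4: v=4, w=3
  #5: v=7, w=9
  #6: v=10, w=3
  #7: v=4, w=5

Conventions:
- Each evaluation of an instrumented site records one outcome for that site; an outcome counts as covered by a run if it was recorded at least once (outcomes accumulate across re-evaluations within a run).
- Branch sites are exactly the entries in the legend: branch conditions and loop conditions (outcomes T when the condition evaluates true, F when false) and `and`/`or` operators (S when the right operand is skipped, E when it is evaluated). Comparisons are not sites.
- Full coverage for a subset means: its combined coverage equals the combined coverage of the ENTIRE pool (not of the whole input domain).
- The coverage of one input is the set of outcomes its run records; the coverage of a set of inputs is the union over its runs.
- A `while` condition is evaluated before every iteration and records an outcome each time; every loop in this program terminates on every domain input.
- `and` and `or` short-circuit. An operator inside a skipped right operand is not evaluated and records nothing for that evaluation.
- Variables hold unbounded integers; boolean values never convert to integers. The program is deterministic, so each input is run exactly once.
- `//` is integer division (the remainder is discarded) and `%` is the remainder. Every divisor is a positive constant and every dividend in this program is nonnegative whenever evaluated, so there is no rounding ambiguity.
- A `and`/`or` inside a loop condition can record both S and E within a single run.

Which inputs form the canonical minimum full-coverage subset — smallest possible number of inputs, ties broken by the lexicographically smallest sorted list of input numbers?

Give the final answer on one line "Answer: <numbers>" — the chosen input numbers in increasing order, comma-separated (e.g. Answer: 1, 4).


run #1 (v=6, w=13) runs B1->T, B2->T, B1->T, B2->T, B1->T, B2->T, B1->T, B2->T, B1->T, B2->T, B1->F, B3->T, B5->E, B4->T, ...; records B1=T, B1=F, B2=T, B3=T, B4=T, B4=F, B5=S, B5=E, B6=T, B7=E, B8=F
run #2 (v=5, w=8) runs B1->T, B2->F, B1->T, B2->F, B1->T, B2->F, B1->T, B2->F, B1->T, B2->F, B1->T, B2->F, B1->T, B2->F, ...; records B1=T, B1=F, B2=F, B3=F, B4=F, B5=E, B6=F, B7=S, B8=T
run #3 (v=6, w=5) runs B1->T, B2->T, B1->T, B2->T, B1->T, B2->T, B1->T, B2->T, B1->T, B2->T, B1->T, B2->T, B1->T, B2->T, ...; records B1=T, B1=F, B2=T, B3=T, B4=T, B4=F, B5=S, B5=E, B6=F, B7=S, B8=F
run #4 (v=4, w=3) runs B1->T, B2->F, B1->T, B2->F, B1->T, B2->F, B1->T, B2->F, B1->T, B2->F, B1->T, B2->F, B1->T, B2->F, ...; records B1=T, B1=F, B2=F, B3=F, B4=F, B5=E, B6=F, B7=S, B8=F
run #5 (v=7, w=9) runs B1->T, B2->T, B1->T, B2->T, B1->T, B2->T, B1->T, B2->T, B1->T, B2->T, B1->T, B2->T, B1->T, B2->T, ...; records B1=T, B1=F, B2=T, B3=T, B4=F, B5=E, B6=F, B7=S, B8=F
run #6 (v=10, w=3) runs B1->T, B2->T, B1->T, B2->T, B1->T, B2->T, B1->T, B2->T, B1->T, B2->T, B1->T, B2->T, B1->T, B2->T, ...; records B1=T, B1=F, B2=T, B3=T, B4=F, B5=E, B6=F, B7=S, B8=F
run #7 (v=4, w=5) runs B1->T, B2->F, B1->T, B2->F, B1->T, B2->F, B1->T, B2->F, B1->T, B2->F, B1->T, B2->F, B1->T, B2->F, ...; records B1=T, B1=F, B2=F, B3=F, B4=F, B5=E, B6=F, B7=S, B8=F
the full pool covers 16 outcomes: B1=T, B1=F, B2=T, B2=F, B3=T, B3=F, B4=T, B4=F, B5=S, B5=E, B6=T, B6=F, B7=S, B7=E, B8=T, B8=F
checked all size-1 subsets: none covers 16 outcomes (max 11/16)
at size 2, {1, 2} reaches all 16 outcomes; every lexicographically earlier size-2 subset fails
Answer: 1, 2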